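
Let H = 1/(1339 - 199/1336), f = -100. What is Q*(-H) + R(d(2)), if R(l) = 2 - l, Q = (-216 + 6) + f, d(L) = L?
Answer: 82832/357741 ≈ 0.23154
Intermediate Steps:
Q = -310 (Q = (-216 + 6) - 100 = -210 - 100 = -310)
H = 1336/1788705 (H = 1/(1339 - 199*1/1336) = 1/(1339 - 199/1336) = 1/(1788705/1336) = 1336/1788705 ≈ 0.00074691)
Q*(-H) + R(d(2)) = -(-310)*1336/1788705 + (2 - 1*2) = -310*(-1336/1788705) + (2 - 2) = 82832/357741 + 0 = 82832/357741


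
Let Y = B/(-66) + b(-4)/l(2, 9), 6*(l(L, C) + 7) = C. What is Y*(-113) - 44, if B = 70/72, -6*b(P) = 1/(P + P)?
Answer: -2263/54 ≈ -41.907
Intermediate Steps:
l(L, C) = -7 + C/6
b(P) = -1/(12*P) (b(P) = -1/(6*(P + P)) = -1/(2*P)/6 = -1/(12*P))
B = 35/36 (B = 70*(1/72) = 35/36 ≈ 0.97222)
Y = -1/54 (Y = (35/36)/(-66) + (-1/12/(-4))/(-7 + (⅙)*9) = (35/36)*(-1/66) + (-1/12*(-¼))/(-7 + 3/2) = -35/2376 + 1/(48*(-11/2)) = -35/2376 + (1/48)*(-2/11) = -35/2376 - 1/264 = -1/54 ≈ -0.018519)
Y*(-113) - 44 = -1/54*(-113) - 44 = 113/54 - 44 = -2263/54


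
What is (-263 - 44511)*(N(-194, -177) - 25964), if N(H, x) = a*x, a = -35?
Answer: 885137206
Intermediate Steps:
N(H, x) = -35*x
(-263 - 44511)*(N(-194, -177) - 25964) = (-263 - 44511)*(-35*(-177) - 25964) = -44774*(6195 - 25964) = -44774*(-19769) = 885137206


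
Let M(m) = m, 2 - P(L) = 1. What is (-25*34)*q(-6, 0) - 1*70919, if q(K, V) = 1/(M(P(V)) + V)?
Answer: -71769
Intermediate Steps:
P(L) = 1 (P(L) = 2 - 1*1 = 2 - 1 = 1)
q(K, V) = 1/(1 + V)
(-25*34)*q(-6, 0) - 1*70919 = (-25*34)/(1 + 0) - 1*70919 = -850/1 - 70919 = -850*1 - 70919 = -850 - 70919 = -71769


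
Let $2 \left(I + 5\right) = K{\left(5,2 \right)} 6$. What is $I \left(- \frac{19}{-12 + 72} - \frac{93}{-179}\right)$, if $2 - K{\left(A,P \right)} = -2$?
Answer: $\frac{15253}{10740} \approx 1.4202$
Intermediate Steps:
$K{\left(A,P \right)} = 4$ ($K{\left(A,P \right)} = 2 - -2 = 2 + 2 = 4$)
$I = 7$ ($I = -5 + \frac{4 \cdot 6}{2} = -5 + \frac{1}{2} \cdot 24 = -5 + 12 = 7$)
$I \left(- \frac{19}{-12 + 72} - \frac{93}{-179}\right) = 7 \left(- \frac{19}{-12 + 72} - \frac{93}{-179}\right) = 7 \left(- \frac{19}{60} - - \frac{93}{179}\right) = 7 \left(\left(-19\right) \frac{1}{60} + \frac{93}{179}\right) = 7 \left(- \frac{19}{60} + \frac{93}{179}\right) = 7 \cdot \frac{2179}{10740} = \frac{15253}{10740}$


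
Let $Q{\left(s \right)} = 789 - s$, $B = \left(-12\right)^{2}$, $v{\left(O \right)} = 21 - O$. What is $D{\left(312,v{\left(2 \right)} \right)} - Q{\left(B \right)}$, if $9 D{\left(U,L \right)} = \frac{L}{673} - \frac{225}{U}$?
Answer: $- \frac{406352059}{629928} \approx -645.08$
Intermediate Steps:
$D{\left(U,L \right)} = - \frac{25}{U} + \frac{L}{6057}$ ($D{\left(U,L \right)} = \frac{\frac{L}{673} - \frac{225}{U}}{9} = \frac{- \frac{225}{U} + \frac{L}{673}}{9} = - \frac{25}{U} + \frac{L}{6057}$)
$B = 144$
$D{\left(312,v{\left(2 \right)} \right)} - Q{\left(B \right)} = \left(- \frac{25}{312} + \frac{21 - 2}{6057}\right) - \left(789 - 144\right) = \left(\left(-25\right) \frac{1}{312} + \frac{21 - 2}{6057}\right) - \left(789 - 144\right) = \left(- \frac{25}{312} + \frac{1}{6057} \cdot 19\right) - 645 = \left(- \frac{25}{312} + \frac{19}{6057}\right) - 645 = - \frac{48499}{629928} - 645 = - \frac{406352059}{629928}$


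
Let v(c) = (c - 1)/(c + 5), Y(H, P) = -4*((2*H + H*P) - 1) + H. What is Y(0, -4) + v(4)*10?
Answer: 22/3 ≈ 7.3333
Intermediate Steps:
Y(H, P) = 4 - 7*H - 4*H*P (Y(H, P) = -4*(-1 + 2*H + H*P) + H = (4 - 8*H - 4*H*P) + H = 4 - 7*H - 4*H*P)
v(c) = (-1 + c)/(5 + c)
Y(0, -4) + v(4)*10 = (4 - 7*0 - 4*0*(-4)) + ((-1 + 4)/(5 + 4))*10 = (4 + 0 + 0) + (3/9)*10 = 4 + ((⅑)*3)*10 = 4 + (⅓)*10 = 4 + 10/3 = 22/3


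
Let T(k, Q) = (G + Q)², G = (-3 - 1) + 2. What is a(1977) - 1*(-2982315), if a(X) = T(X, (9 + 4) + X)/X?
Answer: 5899988899/1977 ≈ 2.9843e+6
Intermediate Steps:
G = -2 (G = -4 + 2 = -2)
T(k, Q) = (-2 + Q)²
a(X) = (11 + X)²/X (a(X) = (-2 + ((9 + 4) + X))²/X = (-2 + (13 + X))²/X = (11 + X)²/X)
a(1977) - 1*(-2982315) = (11 + 1977)²/1977 - 1*(-2982315) = (1/1977)*1988² + 2982315 = (1/1977)*3952144 + 2982315 = 3952144/1977 + 2982315 = 5899988899/1977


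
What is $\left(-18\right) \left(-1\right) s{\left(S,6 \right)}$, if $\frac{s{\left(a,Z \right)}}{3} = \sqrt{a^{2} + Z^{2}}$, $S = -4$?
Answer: $108 \sqrt{13} \approx 389.4$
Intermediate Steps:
$s{\left(a,Z \right)} = 3 \sqrt{Z^{2} + a^{2}}$ ($s{\left(a,Z \right)} = 3 \sqrt{a^{2} + Z^{2}} = 3 \sqrt{Z^{2} + a^{2}}$)
$\left(-18\right) \left(-1\right) s{\left(S,6 \right)} = \left(-18\right) \left(-1\right) 3 \sqrt{6^{2} + \left(-4\right)^{2}} = 18 \cdot 3 \sqrt{36 + 16} = 18 \cdot 3 \sqrt{52} = 18 \cdot 3 \cdot 2 \sqrt{13} = 18 \cdot 6 \sqrt{13} = 108 \sqrt{13}$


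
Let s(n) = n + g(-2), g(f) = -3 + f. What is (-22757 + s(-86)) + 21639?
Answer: -1209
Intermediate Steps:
s(n) = -5 + n (s(n) = n + (-3 - 2) = n - 5 = -5 + n)
(-22757 + s(-86)) + 21639 = (-22757 + (-5 - 86)) + 21639 = (-22757 - 91) + 21639 = -22848 + 21639 = -1209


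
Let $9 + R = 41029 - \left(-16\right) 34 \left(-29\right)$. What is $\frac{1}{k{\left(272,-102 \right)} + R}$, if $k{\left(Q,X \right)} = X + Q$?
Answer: $\frac{1}{25414} \approx 3.9348 \cdot 10^{-5}$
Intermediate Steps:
$k{\left(Q,X \right)} = Q + X$
$R = 25244$ ($R = -9 + \left(41029 - \left(-16\right) 34 \left(-29\right)\right) = -9 + \left(41029 - \left(-544\right) \left(-29\right)\right) = -9 + \left(41029 - 15776\right) = -9 + 25253 = 25244$)
$\frac{1}{k{\left(272,-102 \right)} + R} = \frac{1}{\left(272 - 102\right) + 25244} = \frac{1}{170 + 25244} = \frac{1}{25414}$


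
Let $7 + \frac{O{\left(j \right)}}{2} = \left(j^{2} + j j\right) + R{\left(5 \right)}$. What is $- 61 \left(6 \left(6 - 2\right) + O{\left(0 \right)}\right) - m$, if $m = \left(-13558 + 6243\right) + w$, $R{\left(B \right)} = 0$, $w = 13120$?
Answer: $-6415$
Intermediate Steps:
$m = 5805$ ($m = \left(-13558 + 6243\right) + 13120 = -7315 + 13120 = 5805$)
$O{\left(j \right)} = -14 + 4 j^{2}$ ($O{\left(j \right)} = -14 + 2 \left(\left(j^{2} + j j\right) + 0\right) = -14 + 2 \left(\left(j^{2} + j^{2}\right) + 0\right) = -14 + 2 \left(2 j^{2} + 0\right) = -14 + 2 \cdot 2 j^{2} = -14 + 4 j^{2}$)
$- 61 \left(6 \left(6 - 2\right) + O{\left(0 \right)}\right) - m = - 61 \left(6 \left(6 - 2\right) - \left(14 - 4 \cdot 0^{2}\right)\right) - 5805 = - 61 \left(6 \cdot 4 + \left(-14 + 4 \cdot 0\right)\right) - 5805 = - 61 \left(24 + \left(-14 + 0\right)\right) - 5805 = - 61 \left(24 - 14\right) - 5805 = \left(-61\right) 10 - 5805 = -610 - 5805 = -6415$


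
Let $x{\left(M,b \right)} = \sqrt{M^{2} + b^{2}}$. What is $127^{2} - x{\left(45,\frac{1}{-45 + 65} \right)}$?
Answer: $16129 - \frac{\sqrt{810001}}{20} \approx 16084.0$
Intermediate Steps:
$127^{2} - x{\left(45,\frac{1}{-45 + 65} \right)} = 127^{2} - \sqrt{45^{2} + \left(\frac{1}{-45 + 65}\right)^{2}} = 16129 - \sqrt{2025 + \left(\frac{1}{20}\right)^{2}} = 16129 - \sqrt{2025 + \frac{1}{400}} = 16129 - \sqrt{\frac{810001}{400}} = 16129 - \frac{\sqrt{810001}}{20}$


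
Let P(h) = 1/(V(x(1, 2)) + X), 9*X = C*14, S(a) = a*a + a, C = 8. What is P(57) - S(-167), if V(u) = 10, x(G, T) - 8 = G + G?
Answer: -5599835/202 ≈ -27722.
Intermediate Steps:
x(G, T) = 8 + 2*G (x(G, T) = 8 + (G + G) = 8 + 2*G)
S(a) = a + a**2 (S(a) = a**2 + a = a + a**2)
X = 112/9 (X = (8*14)/9 = (1/9)*112 = 112/9 ≈ 12.444)
P(h) = 9/202 (P(h) = 1/(10 + 112/9) = 1/(202/9) = 9/202)
P(57) - S(-167) = 9/202 - (-167)*(1 - 167) = 9/202 - (-167)*(-166) = 9/202 - 1*27722 = 9/202 - 27722 = -5599835/202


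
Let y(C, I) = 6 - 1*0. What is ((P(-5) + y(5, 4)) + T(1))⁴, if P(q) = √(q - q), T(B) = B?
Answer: 2401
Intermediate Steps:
y(C, I) = 6 (y(C, I) = 6 + 0 = 6)
P(q) = 0 (P(q) = √0 = 0)
((P(-5) + y(5, 4)) + T(1))⁴ = ((0 + 6) + 1)⁴ = (6 + 1)⁴ = 7⁴ = 2401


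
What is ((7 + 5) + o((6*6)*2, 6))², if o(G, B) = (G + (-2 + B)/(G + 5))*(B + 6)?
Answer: 4556250000/5929 ≈ 7.6847e+5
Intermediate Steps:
o(G, B) = (6 + B)*(G + (-2 + B)/(5 + G)) (o(G, B) = (G + (-2 + B)/(5 + G))*(6 + B) = (6 + B)*(G + (-2 + B)/(5 + G)))
((7 + 5) + o((6*6)*2, 6))² = ((7 + 5) + (-12 + 6² + 4*6 + 6*((6*6)*2)² + 30*((6*6)*2) + 6*((6*6)*2)² + 5*6*((6*6)*2))/(5 + (6*6)*2))² = (12 + (-12 + 36 + 24 + 6*(36*2)² + 30*(36*2) + 6*(36*2)² + 5*6*(36*2))/(5 + 36*2))² = (12 + (-12 + 36 + 24 + 6*72² + 30*72 + 6*72² + 5*6*72)/(5 + 72))² = (12 + (-12 + 36 + 24 + 6*5184 + 2160 + 6*5184 + 2160)/77)² = (12 + (-12 + 36 + 24 + 31104 + 2160 + 31104 + 2160)/77)² = (12 + (1/77)*66576)² = (12 + 66576/77)² = (67500/77)² = 4556250000/5929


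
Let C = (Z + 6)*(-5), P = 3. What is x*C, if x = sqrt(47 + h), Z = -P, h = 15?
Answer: -15*sqrt(62) ≈ -118.11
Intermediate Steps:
Z = -3 (Z = -1*3 = -3)
C = -15 (C = (-3 + 6)*(-5) = 3*(-5) = -15)
x = sqrt(62) (x = sqrt(47 + 15) = sqrt(62) ≈ 7.8740)
x*C = sqrt(62)*(-15) = -15*sqrt(62)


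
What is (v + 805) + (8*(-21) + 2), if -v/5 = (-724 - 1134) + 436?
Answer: 7749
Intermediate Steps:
v = 7110 (v = -5*((-724 - 1134) + 436) = -5*(-1858 + 436) = -5*(-1422) = 7110)
(v + 805) + (8*(-21) + 2) = (7110 + 805) + (8*(-21) + 2) = 7915 + (-168 + 2) = 7915 - 166 = 7749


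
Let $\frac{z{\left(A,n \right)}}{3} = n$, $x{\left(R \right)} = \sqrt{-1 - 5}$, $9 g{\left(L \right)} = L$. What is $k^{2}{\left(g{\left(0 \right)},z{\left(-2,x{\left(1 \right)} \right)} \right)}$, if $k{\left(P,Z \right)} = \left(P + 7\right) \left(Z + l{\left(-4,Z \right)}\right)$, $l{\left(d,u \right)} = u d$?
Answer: $-23814$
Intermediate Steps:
$g{\left(L \right)} = \frac{L}{9}$
$l{\left(d,u \right)} = d u$
$x{\left(R \right)} = i \sqrt{6}$ ($x{\left(R \right)} = \sqrt{-6} = i \sqrt{6}$)
$z{\left(A,n \right)} = 3 n$
$k{\left(P,Z \right)} = - 3 Z \left(7 + P\right)$ ($k{\left(P,Z \right)} = \left(P + 7\right) \left(Z - 4 Z\right) = \left(7 + P\right) \left(- 3 Z\right) = - 3 Z \left(7 + P\right)$)
$k^{2}{\left(g{\left(0 \right)},z{\left(-2,x{\left(1 \right)} \right)} \right)} = \left(3 \cdot 3 i \sqrt{6} \left(-7 - \frac{1}{9} \cdot 0\right)\right)^{2} = \left(3 \cdot 3 i \sqrt{6} \left(-7 - 0\right)\right)^{2} = \left(3 \cdot 3 i \sqrt{6} \left(-7 + 0\right)\right)^{2} = \left(3 \cdot 3 i \sqrt{6} \left(-7\right)\right)^{2} = \left(- 63 i \sqrt{6}\right)^{2} = -23814$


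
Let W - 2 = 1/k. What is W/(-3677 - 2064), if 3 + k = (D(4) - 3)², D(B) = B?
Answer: -3/11482 ≈ -0.00026128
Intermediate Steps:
k = -2 (k = -3 + (4 - 3)² = -3 + 1² = -3 + 1 = -2)
W = 3/2 (W = 2 + 1/(-2) = 2 - ½ = 3/2 ≈ 1.5000)
W/(-3677 - 2064) = 3/(2*(-3677 - 2064)) = (3/2)/(-5741) = (3/2)*(-1/5741) = -3/11482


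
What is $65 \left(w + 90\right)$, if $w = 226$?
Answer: $20540$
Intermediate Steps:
$65 \left(w + 90\right) = 65 \left(226 + 90\right) = 65 \cdot 316 = 20540$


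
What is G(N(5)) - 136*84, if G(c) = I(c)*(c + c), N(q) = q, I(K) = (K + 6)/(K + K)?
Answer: -11413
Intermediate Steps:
I(K) = (6 + K)/(2*K) (I(K) = (6 + K)/((2*K)) = (6 + K)*(1/(2*K)) = (6 + K)/(2*K))
G(c) = 6 + c (G(c) = ((6 + c)/(2*c))*(c + c) = ((6 + c)/(2*c))*(2*c) = 6 + c)
G(N(5)) - 136*84 = (6 + 5) - 136*84 = 11 - 11424 = -11413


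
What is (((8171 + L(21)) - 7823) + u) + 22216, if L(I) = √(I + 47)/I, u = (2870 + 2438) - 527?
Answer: 27345 + 2*√17/21 ≈ 27345.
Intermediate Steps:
u = 4781 (u = 5308 - 527 = 4781)
L(I) = √(47 + I)/I
(((8171 + L(21)) - 7823) + u) + 22216 = (((8171 + √(47 + 21)/21) - 7823) + 4781) + 22216 = (((8171 + √68/21) - 7823) + 4781) + 22216 = (((8171 + (2*√17)/21) - 7823) + 4781) + 22216 = (((8171 + 2*√17/21) - 7823) + 4781) + 22216 = ((348 + 2*√17/21) + 4781) + 22216 = (5129 + 2*√17/21) + 22216 = 27345 + 2*√17/21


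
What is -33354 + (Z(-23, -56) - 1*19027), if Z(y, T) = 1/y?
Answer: -1204764/23 ≈ -52381.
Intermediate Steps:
-33354 + (Z(-23, -56) - 1*19027) = -33354 + (1/(-23) - 1*19027) = -33354 + (-1/23 - 19027) = -33354 - 437622/23 = -1204764/23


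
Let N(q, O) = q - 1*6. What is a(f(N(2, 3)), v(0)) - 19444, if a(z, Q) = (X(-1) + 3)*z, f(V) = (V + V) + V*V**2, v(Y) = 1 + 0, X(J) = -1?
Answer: -19588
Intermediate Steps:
N(q, O) = -6 + q (N(q, O) = q - 6 = -6 + q)
v(Y) = 1
f(V) = V**3 + 2*V (f(V) = 2*V + V**3 = V**3 + 2*V)
a(z, Q) = 2*z (a(z, Q) = (-1 + 3)*z = 2*z)
a(f(N(2, 3)), v(0)) - 19444 = 2*((-6 + 2)*(2 + (-6 + 2)**2)) - 19444 = 2*(-4*(2 + (-4)**2)) - 19444 = 2*(-4*(2 + 16)) - 19444 = 2*(-4*18) - 19444 = 2*(-72) - 19444 = -144 - 19444 = -19588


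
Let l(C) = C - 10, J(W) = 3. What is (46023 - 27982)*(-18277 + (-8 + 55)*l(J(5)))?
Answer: -335670846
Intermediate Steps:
l(C) = -10 + C
(46023 - 27982)*(-18277 + (-8 + 55)*l(J(5))) = (46023 - 27982)*(-18277 + (-8 + 55)*(-10 + 3)) = 18041*(-18277 + 47*(-7)) = 18041*(-18277 - 329) = 18041*(-18606) = -335670846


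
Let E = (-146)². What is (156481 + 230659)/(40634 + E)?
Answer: 38714/6195 ≈ 6.2492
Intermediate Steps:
E = 21316
(156481 + 230659)/(40634 + E) = (156481 + 230659)/(40634 + 21316) = 387140/61950 = 387140*(1/61950) = 38714/6195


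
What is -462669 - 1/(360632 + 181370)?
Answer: -250767523339/542002 ≈ -4.6267e+5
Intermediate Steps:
-462669 - 1/(360632 + 181370) = -462669 - 1/542002 = -250767523339/542002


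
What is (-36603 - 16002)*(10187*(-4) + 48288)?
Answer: -396641700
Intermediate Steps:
(-36603 - 16002)*(10187*(-4) + 48288) = -52605*(-40748 + 48288) = -52605*7540 = -396641700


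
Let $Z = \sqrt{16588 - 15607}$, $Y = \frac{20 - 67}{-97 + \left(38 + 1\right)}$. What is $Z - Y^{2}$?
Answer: $- \frac{2209}{3364} + 3 \sqrt{109} \approx 30.664$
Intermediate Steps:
$Y = \frac{47}{58}$ ($Y = - \frac{47}{-97 + 39} = - \frac{47}{-58} = \left(-47\right) \left(- \frac{1}{58}\right) = \frac{47}{58} \approx 0.81034$)
$Z = 3 \sqrt{109}$ ($Z = \sqrt{981} = 3 \sqrt{109} \approx 31.321$)
$Z - Y^{2} = 3 \sqrt{109} - \left(\frac{47}{58}\right)^{2} = 3 \sqrt{109} - \frac{2209}{3364} = - \frac{2209}{3364} + 3 \sqrt{109}$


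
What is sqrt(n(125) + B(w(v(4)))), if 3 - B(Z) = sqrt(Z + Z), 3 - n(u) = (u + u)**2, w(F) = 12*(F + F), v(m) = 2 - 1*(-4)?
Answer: sqrt(-62494 - 12*sqrt(2)) ≈ 250.02*I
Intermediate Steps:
v(m) = 6 (v(m) = 2 + 4 = 6)
w(F) = 24*F (w(F) = 12*(2*F) = 24*F)
n(u) = 3 - 4*u**2 (n(u) = 3 - (u + u)**2 = 3 - (2*u)**2 = 3 - 4*u**2)
B(Z) = 3 - sqrt(2)*sqrt(Z) (B(Z) = 3 - sqrt(Z + Z) = 3 - sqrt(2*Z) = 3 - sqrt(2)*sqrt(Z))
sqrt(n(125) + B(w(v(4)))) = sqrt((3 - 4*125**2) + (3 - sqrt(2)*sqrt(24*6))) = sqrt((3 - 4*15625) + (3 - sqrt(2)*sqrt(144))) = sqrt((3 - 62500) + (3 - 1*sqrt(2)*12)) = sqrt(-62497 + (3 - 12*sqrt(2))) = sqrt(-62494 - 12*sqrt(2))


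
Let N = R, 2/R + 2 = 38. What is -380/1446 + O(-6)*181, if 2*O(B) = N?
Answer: 41341/8676 ≈ 4.7650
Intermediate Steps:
R = 1/18 (R = 2/(-2 + 38) = 2/36 = 2*(1/36) = 1/18 ≈ 0.055556)
N = 1/18 ≈ 0.055556
O(B) = 1/36 (O(B) = (½)*(1/18) = 1/36)
-380/1446 + O(-6)*181 = -380/1446 + (1/36)*181 = -380*1/1446 + 181/36 = -190/723 + 181/36 = 41341/8676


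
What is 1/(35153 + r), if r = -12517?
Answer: 1/22636 ≈ 4.4177e-5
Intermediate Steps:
1/(35153 + r) = 1/(35153 - 12517) = 1/22636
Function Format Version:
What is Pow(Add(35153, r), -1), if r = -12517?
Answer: Rational(1, 22636) ≈ 4.4177e-5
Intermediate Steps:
Pow(Add(35153, r), -1) = Pow(Add(35153, -12517), -1) = Pow(22636, -1) = Rational(1, 22636)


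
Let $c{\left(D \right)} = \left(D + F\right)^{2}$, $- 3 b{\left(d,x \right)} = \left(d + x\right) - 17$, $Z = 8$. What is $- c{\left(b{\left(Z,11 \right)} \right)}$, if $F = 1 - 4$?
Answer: $- \frac{121}{9} \approx -13.444$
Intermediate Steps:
$F = -3$ ($F = 1 - 4 = -3$)
$b{\left(d,x \right)} = \frac{17}{3} - \frac{d}{3} - \frac{x}{3}$ ($b{\left(d,x \right)} = - \frac{\left(d + x\right) - 17}{3} = - \frac{-17 + d + x}{3} = \frac{17}{3} - \frac{d}{3} - \frac{x}{3}$)
$c{\left(D \right)} = \left(-3 + D\right)^{2}$ ($c{\left(D \right)} = \left(D - 3\right)^{2} = \left(-3 + D\right)^{2}$)
$- c{\left(b{\left(Z,11 \right)} \right)} = - \left(-3 - \frac{2}{3}\right)^{2} = - \left(- \frac{11}{3}\right)^{2} = \left(-1\right) \frac{121}{9} = - \frac{121}{9}$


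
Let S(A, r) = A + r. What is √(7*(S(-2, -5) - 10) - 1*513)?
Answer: 2*I*√158 ≈ 25.14*I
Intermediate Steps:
√(7*(S(-2, -5) - 10) - 1*513) = √(7*((-2 - 5) - 10) - 1*513) = √(7*(-7 - 10) - 513) = √(7*(-17) - 513) = √(-119 - 513) = √(-632) = 2*I*√158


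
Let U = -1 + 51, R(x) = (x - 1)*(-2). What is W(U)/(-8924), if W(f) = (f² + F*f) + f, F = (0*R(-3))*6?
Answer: -1275/4462 ≈ -0.28575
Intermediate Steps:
R(x) = 2 - 2*x (R(x) = (-1 + x)*(-2) = 2 - 2*x)
U = 50
F = 0 (F = (0*(2 - 2*(-3)))*6 = (0*(2 + 6))*6 = (0*8)*6 = 0*6 = 0)
W(f) = f + f² (W(f) = (f² + 0*f) + f = (f² + 0) + f = f² + f = f + f²)
W(U)/(-8924) = (50*(1 + 50))/(-8924) = (50*51)*(-1/8924) = 2550*(-1/8924) = -1275/4462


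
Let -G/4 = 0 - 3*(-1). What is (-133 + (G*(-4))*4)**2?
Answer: 3481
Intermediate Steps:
G = -12 (G = -4*(0 - 3*(-1)) = -4*(0 + 3) = -4*3 = -12)
(-133 + (G*(-4))*4)**2 = (-133 - 12*(-4)*4)**2 = (-133 + 48*4)**2 = (-133 + 192)**2 = 59**2 = 3481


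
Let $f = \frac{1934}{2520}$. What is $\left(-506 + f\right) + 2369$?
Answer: $\frac{2348347}{1260} \approx 1863.8$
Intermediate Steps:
$f = \frac{967}{1260}$ ($f = 1934 \cdot \frac{1}{2520} = \frac{967}{1260} \approx 0.76746$)
$\left(-506 + f\right) + 2369 = \left(-506 + \frac{967}{1260}\right) + 2369 = - \frac{636593}{1260} + 2369 = \frac{2348347}{1260}$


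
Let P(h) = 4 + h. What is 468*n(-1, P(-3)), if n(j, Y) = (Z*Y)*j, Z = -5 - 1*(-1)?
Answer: 1872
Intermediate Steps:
Z = -4 (Z = -5 + 1 = -4)
n(j, Y) = -4*Y*j (n(j, Y) = (-4*Y)*j = -4*Y*j)
468*n(-1, P(-3)) = 468*(-4*(4 - 3)*(-1)) = 468*(-4*1*(-1)) = 468*4 = 1872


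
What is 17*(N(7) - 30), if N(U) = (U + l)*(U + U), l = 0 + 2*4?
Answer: 3060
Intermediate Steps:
l = 8 (l = 0 + 8 = 8)
N(U) = 2*U*(8 + U) (N(U) = (U + 8)*(U + U) = (8 + U)*(2*U) = 2*U*(8 + U))
17*(N(7) - 30) = 17*(2*7*(8 + 7) - 30) = 17*(2*7*15 - 30) = 17*(210 - 30) = 17*180 = 3060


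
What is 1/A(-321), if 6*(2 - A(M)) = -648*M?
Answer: -1/34666 ≈ -2.8847e-5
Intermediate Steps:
A(M) = 2 + 108*M (A(M) = 2 - (-108)*M = 2 + 108*M)
1/A(-321) = 1/(2 + 108*(-321)) = 1/(2 - 34668) = 1/(-34666) = -1/34666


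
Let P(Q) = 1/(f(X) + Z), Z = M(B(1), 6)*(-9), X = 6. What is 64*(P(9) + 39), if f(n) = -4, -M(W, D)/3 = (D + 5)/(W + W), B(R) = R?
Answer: 721472/289 ≈ 2496.4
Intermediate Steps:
M(W, D) = -3*(5 + D)/(2*W) (M(W, D) = -3*(D + 5)/(W + W) = -3*(5 + D)/(2*W))
Z = 297/2 (Z = ((3/2)*(-5 - 1*6)/1)*(-9) = ((3/2)*1*(-5 - 6))*(-9) = ((3/2)*1*(-11))*(-9) = -33/2*(-9) = 297/2 ≈ 148.50)
P(Q) = 2/289 (P(Q) = 1/(-4 + 297/2) = 1/(289/2) = 2/289)
64*(P(9) + 39) = 64*(2/289 + 39) = 64*(11273/289) = 721472/289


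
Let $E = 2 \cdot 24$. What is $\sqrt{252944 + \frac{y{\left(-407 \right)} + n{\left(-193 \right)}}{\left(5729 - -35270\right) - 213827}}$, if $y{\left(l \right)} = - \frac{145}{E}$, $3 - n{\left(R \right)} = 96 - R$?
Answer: $\frac{\sqrt{271991351005854789}}{1036968} \approx 502.94$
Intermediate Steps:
$E = 48$
$n{\left(R \right)} = -93 + R$ ($n{\left(R \right)} = 3 - \left(96 - R\right) = 3 + \left(-96 + R\right) = -93 + R$)
$y{\left(l \right)} = - \frac{145}{48}$
$\sqrt{252944 + \frac{y{\left(-407 \right)} + n{\left(-193 \right)}}{\left(5729 - -35270\right) - 213827}} = \sqrt{252944 + \frac{- \frac{145}{48} - 286}{\left(5729 - -35270\right) - 213827}} = \sqrt{252944 + \frac{- \frac{145}{48} - 286}{\left(5729 + 35270\right) - 213827}} = \sqrt{252944 - \frac{13873}{48 \left(40999 - 213827\right)}} = \sqrt{252944 - \frac{13873}{48 \left(-172828\right)}} = \sqrt{252944 - - \frac{13873}{8295744}} = \sqrt{252944 + \frac{13873}{8295744}} = \sqrt{\frac{2098358684209}{8295744}} = \frac{\sqrt{271991351005854789}}{1036968}$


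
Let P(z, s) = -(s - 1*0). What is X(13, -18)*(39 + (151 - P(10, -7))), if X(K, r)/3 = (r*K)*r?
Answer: 2312388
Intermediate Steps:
P(z, s) = -s (P(z, s) = -(s + 0) = -s)
X(K, r) = 3*K*r² (X(K, r) = 3*((r*K)*r) = 3*((K*r)*r) = 3*(K*r²) = 3*K*r²)
X(13, -18)*(39 + (151 - P(10, -7))) = (3*13*(-18)²)*(39 + (151 - (-1)*(-7))) = (3*13*324)*(39 + (151 - 1*7)) = 12636*(39 + (151 - 7)) = 12636*(39 + 144) = 12636*183 = 2312388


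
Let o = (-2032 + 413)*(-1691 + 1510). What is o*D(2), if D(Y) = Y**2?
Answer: 1172156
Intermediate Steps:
o = 293039 (o = -1619*(-181) = 293039)
o*D(2) = 293039*2**2 = 293039*4 = 1172156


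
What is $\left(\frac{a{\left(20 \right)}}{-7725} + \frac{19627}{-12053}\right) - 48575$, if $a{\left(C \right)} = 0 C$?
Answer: $- \frac{585494102}{12053} \approx -48577.0$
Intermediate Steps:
$a{\left(C \right)} = 0$
$\left(\frac{a{\left(20 \right)}}{-7725} + \frac{19627}{-12053}\right) - 48575 = \left(\frac{0}{-7725} + \frac{19627}{-12053}\right) - 48575 = \left(0 \left(- \frac{1}{7725}\right) + 19627 \left(- \frac{1}{12053}\right)\right) - 48575 = \left(0 - \frac{19627}{12053}\right) - 48575 = - \frac{19627}{12053} - 48575 = - \frac{585494102}{12053}$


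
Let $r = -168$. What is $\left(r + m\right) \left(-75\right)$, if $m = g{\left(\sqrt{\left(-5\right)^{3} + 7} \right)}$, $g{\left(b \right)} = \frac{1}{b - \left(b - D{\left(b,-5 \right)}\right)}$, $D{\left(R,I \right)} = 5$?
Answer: $12585$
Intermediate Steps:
$g{\left(b \right)} = \frac{1}{5}$ ($g{\left(b \right)} = \frac{1}{b - \left(-5 + b\right)} = \frac{1}{5}$)
$m = \frac{1}{5} \approx 0.2$
$\left(r + m\right) \left(-75\right) = \left(-168 + \frac{1}{5}\right) \left(-75\right) = \left(- \frac{839}{5}\right) \left(-75\right) = 12585$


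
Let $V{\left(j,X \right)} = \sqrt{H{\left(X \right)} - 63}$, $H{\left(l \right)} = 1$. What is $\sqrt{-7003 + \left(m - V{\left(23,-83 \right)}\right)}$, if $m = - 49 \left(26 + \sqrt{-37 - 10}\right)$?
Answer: $\sqrt{-8277 - i \sqrt{62} - 49 i \sqrt{47}} \approx 1.889 - 90.998 i$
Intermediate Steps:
$m = -1274 - 49 i \sqrt{47}$ ($m = - 49 \left(26 + \sqrt{-47}\right) = - 49 \left(26 + i \sqrt{47}\right) = -1274 - 49 i \sqrt{47} \approx -1274.0 - 335.93 i$)
$V{\left(j,X \right)} = i \sqrt{62}$ ($V{\left(j,X \right)} = \sqrt{1 - 63} = \sqrt{-62} = i \sqrt{62}$)
$\sqrt{-7003 + \left(m - V{\left(23,-83 \right)}\right)} = \sqrt{-7003 - \left(1274 + i \sqrt{62} + 49 i \sqrt{47}\right)} = \sqrt{-8277 - i \sqrt{62} - 49 i \sqrt{47}}$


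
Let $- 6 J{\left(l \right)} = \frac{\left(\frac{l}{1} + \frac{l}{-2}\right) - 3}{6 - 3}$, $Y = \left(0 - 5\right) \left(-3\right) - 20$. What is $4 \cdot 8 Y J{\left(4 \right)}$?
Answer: $- \frac{80}{9} \approx -8.8889$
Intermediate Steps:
$Y = -5$ ($Y = \left(-5\right) \left(-3\right) - 20 = 15 - 20 = -5$)
$J{\left(l \right)} = \frac{1}{6} - \frac{l}{36}$ ($J{\left(l \right)} = - \frac{\left(\left(\frac{l}{1} + \frac{l}{-2}\right) - 3\right) \frac{1}{6 - 3}}{6} = - \frac{\left(\left(l 1 + l \left(- \frac{1}{2}\right)\right) - 3\right) \frac{1}{3}}{6} = - \frac{\left(\left(l - \frac{l}{2}\right) - 3\right) \frac{1}{3}}{6} = - \frac{\left(\frac{l}{2} - 3\right) \frac{1}{3}}{6} = - \frac{\left(-3 + \frac{l}{2}\right) \frac{1}{3}}{6} = - \frac{-1 + \frac{l}{6}}{6} = \frac{1}{6} - \frac{l}{36}$)
$4 \cdot 8 Y J{\left(4 \right)} = 4 \cdot 8 \left(-5\right) \left(\frac{1}{6} - \frac{1}{9}\right) = 32 \left(-5\right) \left(\frac{1}{6} - \frac{1}{9}\right) = \left(-160\right) \frac{1}{18} = - \frac{80}{9}$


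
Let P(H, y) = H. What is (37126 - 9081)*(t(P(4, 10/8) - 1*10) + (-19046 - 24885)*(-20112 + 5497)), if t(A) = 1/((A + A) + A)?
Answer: 324114050499605/18 ≈ 1.8006e+13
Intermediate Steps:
t(A) = 1/(3*A) (t(A) = 1/(2*A + A) = 1/(3*A))
(37126 - 9081)*(t(P(4, 10/8) - 1*10) + (-19046 - 24885)*(-20112 + 5497)) = (37126 - 9081)*(1/(3*(4 - 1*10)) + (-19046 - 24885)*(-20112 + 5497)) = 28045*(1/(3*(4 - 10)) - 43931*(-14615)) = 28045*((1/3)/(-6) + 642051565) = 28045*((1/3)*(-1/6) + 642051565) = 28045*(-1/18 + 642051565) = 28045*(11556928169/18) = 324114050499605/18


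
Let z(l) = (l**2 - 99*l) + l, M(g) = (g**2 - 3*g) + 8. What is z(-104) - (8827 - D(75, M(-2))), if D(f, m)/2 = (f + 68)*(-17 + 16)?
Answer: 11895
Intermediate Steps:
M(g) = 8 + g**2 - 3*g
D(f, m) = -136 - 2*f (D(f, m) = 2*((f + 68)*(-17 + 16)) = 2*((68 + f)*(-1)) = 2*(-68 - f) = -136 - 2*f)
z(l) = l**2 - 98*l
z(-104) - (8827 - D(75, M(-2))) = -104*(-98 - 104) - (8827 - (-136 - 2*75)) = -104*(-202) - (8827 - (-136 - 150)) = 21008 - (8827 - 1*(-286)) = 21008 - (8827 + 286) = 21008 - 1*9113 = 21008 - 9113 = 11895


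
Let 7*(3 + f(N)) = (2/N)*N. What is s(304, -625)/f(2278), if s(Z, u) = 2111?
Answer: -14777/19 ≈ -777.74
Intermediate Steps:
f(N) = -19/7 (f(N) = -3 + ((2/N)*N)/7 = -3 + (1/7)*2 = -3 + 2/7 = -19/7)
s(304, -625)/f(2278) = 2111/(-19/7) = 2111*(-7/19) = -14777/19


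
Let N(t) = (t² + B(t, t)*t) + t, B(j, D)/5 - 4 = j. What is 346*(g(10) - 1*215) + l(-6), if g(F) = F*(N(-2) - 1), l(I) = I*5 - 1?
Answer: -140161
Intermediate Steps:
l(I) = -1 + 5*I (l(I) = 5*I - 1 = -1 + 5*I)
B(j, D) = 20 + 5*j
N(t) = t + t² + t*(20 + 5*t) (N(t) = (t² + (20 + 5*t)*t) + t = (t² + t*(20 + 5*t)) + t = t + t² + t*(20 + 5*t))
g(F) = -19*F (g(F) = F*(3*(-2)*(7 + 2*(-2)) - 1) = F*(3*(-2)*(7 - 4) - 1) = F*(3*(-2)*3 - 1) = F*(-18 - 1) = F*(-19) = -19*F)
346*(g(10) - 1*215) + l(-6) = 346*(-19*10 - 1*215) + (-1 + 5*(-6)) = 346*(-190 - 215) + (-1 - 30) = 346*(-405) - 31 = -140130 - 31 = -140161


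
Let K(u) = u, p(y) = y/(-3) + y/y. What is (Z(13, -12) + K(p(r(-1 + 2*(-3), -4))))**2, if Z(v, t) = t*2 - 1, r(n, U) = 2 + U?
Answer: 4900/9 ≈ 544.44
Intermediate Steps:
Z(v, t) = -1 + 2*t (Z(v, t) = 2*t - 1 = -1 + 2*t)
p(y) = 1 - y/3 (p(y) = y*(-1/3) + 1 = -y/3 + 1 = 1 - y/3)
(Z(13, -12) + K(p(r(-1 + 2*(-3), -4))))**2 = ((-1 + 2*(-12)) + (1 - (2 - 4)/3))**2 = ((-1 - 24) + (1 - 1/3*(-2)))**2 = (-25 + (1 + 2/3))**2 = (-25 + 5/3)**2 = (-70/3)**2 = 4900/9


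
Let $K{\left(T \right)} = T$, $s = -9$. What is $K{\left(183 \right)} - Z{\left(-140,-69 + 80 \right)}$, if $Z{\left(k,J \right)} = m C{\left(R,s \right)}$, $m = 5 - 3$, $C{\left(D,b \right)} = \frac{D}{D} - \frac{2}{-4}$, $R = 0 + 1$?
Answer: $180$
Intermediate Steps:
$R = 1$
$C{\left(D,b \right)} = \frac{3}{2}$ ($C{\left(D,b \right)} = 1 - - \frac{1}{2} = 1 + \frac{1}{2} = \frac{3}{2}$)
$m = 2$ ($m = 5 - 3 = 2$)
$Z{\left(k,J \right)} = 3$ ($Z{\left(k,J \right)} = 2 \cdot \frac{3}{2} = 3$)
$K{\left(183 \right)} - Z{\left(-140,-69 + 80 \right)} = 183 - 3 = 180$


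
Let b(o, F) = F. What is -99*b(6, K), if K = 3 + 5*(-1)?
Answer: 198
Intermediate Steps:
K = -2 (K = 3 - 5 = -2)
-99*b(6, K) = -99*(-2) = 198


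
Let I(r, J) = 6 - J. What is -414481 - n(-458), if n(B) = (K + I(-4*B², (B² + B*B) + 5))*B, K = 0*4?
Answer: -192557847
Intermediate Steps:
K = 0
n(B) = B*(1 - 2*B²) (n(B) = (0 + (6 - ((B² + B*B) + 5)))*B = (0 + (6 - ((B² + B²) + 5)))*B = (0 + (6 - (2*B² + 5)))*B = (0 + (6 - (5 + 2*B²)))*B = (0 + (6 + (-5 - 2*B²)))*B = (0 + (1 - 2*B²))*B = (1 - 2*B²)*B = B*(1 - 2*B²))
-414481 - n(-458) = -414481 - (-458 - 2*(-458)³) = -414481 - (-458 - 2*(-96071912)) = -414481 - (-458 + 192143824) = -414481 - 1*192143366 = -414481 - 192143366 = -192557847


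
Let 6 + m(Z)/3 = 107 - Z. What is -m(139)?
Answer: 114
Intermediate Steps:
m(Z) = 303 - 3*Z (m(Z) = -18 + 3*(107 - Z) = -18 + (321 - 3*Z) = 303 - 3*Z)
-m(139) = -(303 - 3*139) = -(303 - 417) = -1*(-114) = 114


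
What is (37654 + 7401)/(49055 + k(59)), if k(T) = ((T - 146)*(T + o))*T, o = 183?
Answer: -45055/1193131 ≈ -0.037762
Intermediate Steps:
k(T) = T*(-146 + T)*(183 + T) (k(T) = ((T - 146)*(T + 183))*T = ((-146 + T)*(183 + T))*T = T*(-146 + T)*(183 + T))
(37654 + 7401)/(49055 + k(59)) = (37654 + 7401)/(49055 + 59*(-26718 + 59² + 37*59)) = 45055/(49055 + 59*(-26718 + 3481 + 2183)) = 45055/(49055 + 59*(-21054)) = 45055/(49055 - 1242186) = 45055/(-1193131) = 45055*(-1/1193131) = -45055/1193131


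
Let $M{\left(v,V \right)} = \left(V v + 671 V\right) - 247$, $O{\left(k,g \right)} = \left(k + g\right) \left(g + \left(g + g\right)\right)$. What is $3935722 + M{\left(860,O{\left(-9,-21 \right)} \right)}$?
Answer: $6829065$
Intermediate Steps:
$O{\left(k,g \right)} = 3 g \left(g + k\right)$ ($O{\left(k,g \right)} = \left(g + k\right) \left(g + 2 g\right) = \left(g + k\right) 3 g = 3 g \left(g + k\right)$)
$M{\left(v,V \right)} = -247 + 671 V + V v$ ($M{\left(v,V \right)} = \left(671 V + V v\right) - 247 = -247 + 671 V + V v$)
$3935722 + M{\left(860,O{\left(-9,-21 \right)} \right)} = 3935722 + \left(-247 + 671 \cdot 3 \left(-21\right) \left(-21 - 9\right) + 3 \left(-21\right) \left(-21 - 9\right) 860\right) = 3935722 + \left(-247 + 671 \cdot 3 \left(-21\right) \left(-30\right) + 3 \left(-21\right) \left(-30\right) 860\right) = 3935722 + \left(-247 + 671 \cdot 1890 + 1890 \cdot 860\right) = 3935722 + \left(-247 + 1268190 + 1625400\right) = 3935722 + 2893343 = 6829065$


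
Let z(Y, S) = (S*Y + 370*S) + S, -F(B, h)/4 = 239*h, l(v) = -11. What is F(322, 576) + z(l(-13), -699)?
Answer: -802296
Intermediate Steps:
F(B, h) = -956*h
z(Y, S) = 371*S + S*Y (z(Y, S) = (370*S + S*Y) + S = 371*S + S*Y)
F(322, 576) + z(l(-13), -699) = -956*576 - 699*(371 - 11) = -550656 - 699*360 = -550656 - 251640 = -802296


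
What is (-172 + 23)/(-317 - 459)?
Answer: 149/776 ≈ 0.19201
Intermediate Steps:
(-172 + 23)/(-317 - 459) = -149/(-776) = -149*(-1/776) = 149/776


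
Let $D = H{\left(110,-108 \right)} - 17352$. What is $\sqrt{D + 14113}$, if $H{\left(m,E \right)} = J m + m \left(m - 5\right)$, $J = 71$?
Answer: $7 \sqrt{329} \approx 126.97$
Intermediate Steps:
$H{\left(m,E \right)} = 71 m + m \left(-5 + m\right)$ ($H{\left(m,E \right)} = 71 m + m \left(m - 5\right) = 71 m + m \left(-5 + m\right)$)
$D = 2008$ ($D = 110 \left(66 + 110\right) - 17352 = 110 \cdot 176 - 17352 = 19360 - 17352 = 2008$)
$\sqrt{D + 14113} = \sqrt{2008 + 14113} = \sqrt{16121} = 7 \sqrt{329}$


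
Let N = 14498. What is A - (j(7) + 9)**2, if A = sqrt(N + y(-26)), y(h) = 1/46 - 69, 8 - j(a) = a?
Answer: -100 + sqrt(30531810)/46 ≈ 20.121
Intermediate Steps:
j(a) = 8 - a
y(h) = -3173/46 (y(h) = 1/46 - 69 = -3173/46)
A = sqrt(30531810)/46 (A = sqrt(14498 - 3173/46) = sqrt(663735/46) = sqrt(30531810)/46 ≈ 120.12)
A - (j(7) + 9)**2 = sqrt(30531810)/46 - ((8 - 1*7) + 9)**2 = sqrt(30531810)/46 - ((8 - 7) + 9)**2 = sqrt(30531810)/46 - (1 + 9)**2 = sqrt(30531810)/46 - 1*10**2 = sqrt(30531810)/46 - 1*100 = sqrt(30531810)/46 - 100 = -100 + sqrt(30531810)/46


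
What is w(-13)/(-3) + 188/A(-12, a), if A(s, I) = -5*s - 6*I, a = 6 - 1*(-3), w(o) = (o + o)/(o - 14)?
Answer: 2512/81 ≈ 31.012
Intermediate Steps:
w(o) = 2*o/(-14 + o) (w(o) = (2*o)/(-14 + o) = 2*o/(-14 + o))
a = 9 (a = 6 + 3 = 9)
A(s, I) = -6*I - 5*s
w(-13)/(-3) + 188/A(-12, a) = (2*(-13)/(-14 - 13))/(-3) + 188/(-6*9 - 5*(-12)) = (2*(-13)/(-27))*(-⅓) + 188/(-54 + 60) = (2*(-13)*(-1/27))*(-⅓) + 188/6 = (26/27)*(-⅓) + 188*(⅙) = -26/81 + 94/3 = 2512/81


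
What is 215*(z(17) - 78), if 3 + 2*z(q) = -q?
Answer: -18920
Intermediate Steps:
z(q) = -3/2 - q/2 (z(q) = -3/2 + (-q)/2 = -3/2 - q/2)
215*(z(17) - 78) = 215*((-3/2 - ½*17) - 78) = 215*((-3/2 - 17/2) - 78) = 215*(-10 - 78) = 215*(-88) = -18920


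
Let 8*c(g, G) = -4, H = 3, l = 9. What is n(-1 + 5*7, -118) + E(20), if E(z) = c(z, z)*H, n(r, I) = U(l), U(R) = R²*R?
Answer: 1455/2 ≈ 727.50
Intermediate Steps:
c(g, G) = -½ (c(g, G) = (⅛)*(-4) = -½)
U(R) = R³
n(r, I) = 729 (n(r, I) = 9³ = 729)
E(z) = -3/2 (E(z) = -½*3 = -3/2)
n(-1 + 5*7, -118) + E(20) = 729 - 3/2 = 1455/2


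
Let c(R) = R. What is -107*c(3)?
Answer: -321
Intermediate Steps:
-107*c(3) = -107*3 = -321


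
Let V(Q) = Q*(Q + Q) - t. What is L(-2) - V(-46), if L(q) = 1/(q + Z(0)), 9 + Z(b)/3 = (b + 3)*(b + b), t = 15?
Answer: -122294/29 ≈ -4217.0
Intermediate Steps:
Z(b) = -27 + 6*b*(3 + b) (Z(b) = -27 + 3*((b + 3)*(b + b)) = -27 + 3*((3 + b)*(2*b)) = -27 + 3*(2*b*(3 + b)) = -27 + 6*b*(3 + b))
V(Q) = -15 + 2*Q**2 (V(Q) = Q*(Q + Q) - 1*15 = Q*(2*Q) - 15 = 2*Q**2 - 15 = -15 + 2*Q**2)
L(q) = 1/(-27 + q) (L(q) = 1/(q + (-27 + 6*0**2 + 18*0)) = 1/(q + (-27 + 6*0 + 0)) = 1/(q + (-27 + 0 + 0)) = 1/(q - 27) = 1/(-27 + q))
L(-2) - V(-46) = 1/(-27 - 2) - (-15 + 2*(-46)**2) = 1/(-29) - (-15 + 2*2116) = -1/29 - (-15 + 4232) = -1/29 - 1*4217 = -1/29 - 4217 = -122294/29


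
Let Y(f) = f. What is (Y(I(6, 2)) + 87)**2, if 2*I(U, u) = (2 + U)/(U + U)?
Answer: 68644/9 ≈ 7627.1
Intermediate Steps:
I(U, u) = (2 + U)/(4*U) (I(U, u) = ((2 + U)/(U + U))/2 = ((2 + U)/((2*U)))/2 = ((2 + U)*(1/(2*U)))/2 = ((2 + U)/(2*U))/2 = (2 + U)/(4*U))
(Y(I(6, 2)) + 87)**2 = ((1/4)*(2 + 6)/6 + 87)**2 = ((1/4)*(1/6)*8 + 87)**2 = (1/3 + 87)**2 = (262/3)**2 = 68644/9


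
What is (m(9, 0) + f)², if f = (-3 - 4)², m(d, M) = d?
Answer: 3364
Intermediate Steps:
f = 49 (f = (-7)² = 49)
(m(9, 0) + f)² = (9 + 49)² = 58² = 3364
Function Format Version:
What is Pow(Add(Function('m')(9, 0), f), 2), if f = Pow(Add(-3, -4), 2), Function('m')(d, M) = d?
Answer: 3364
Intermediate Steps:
f = 49 (f = Pow(-7, 2) = 49)
Pow(Add(Function('m')(9, 0), f), 2) = Pow(Add(9, 49), 2) = Pow(58, 2) = 3364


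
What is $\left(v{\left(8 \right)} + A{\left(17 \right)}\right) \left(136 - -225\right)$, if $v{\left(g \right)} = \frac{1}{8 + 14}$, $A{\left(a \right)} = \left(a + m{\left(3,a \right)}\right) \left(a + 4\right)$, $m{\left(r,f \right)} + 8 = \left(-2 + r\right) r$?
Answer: $\frac{2001745}{22} \approx 90988.0$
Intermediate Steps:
$m{\left(r,f \right)} = -8 + r \left(-2 + r\right)$ ($m{\left(r,f \right)} = -8 + \left(-2 + r\right) r = -8 + r \left(-2 + r\right)$)
$A{\left(a \right)} = \left(-5 + a\right) \left(4 + a\right)$ ($A{\left(a \right)} = \left(a - \left(14 - 9\right)\right) \left(a + 4\right) = \left(a - 5\right) \left(4 + a\right) = \left(-5 + a\right) \left(4 + a\right)$)
$v{\left(g \right)} = \frac{1}{22}$
$\left(v{\left(8 \right)} + A{\left(17 \right)}\right) \left(136 - -225\right) = \left(\frac{1}{22} - \left(37 - 289\right)\right) \left(136 - -225\right) = \left(\frac{1}{22} - -252\right) \left(136 + 225\right) = \left(\frac{1}{22} + 252\right) 361 = \frac{5545}{22} \cdot 361 = \frac{2001745}{22}$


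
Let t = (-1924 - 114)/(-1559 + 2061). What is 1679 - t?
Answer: 422448/251 ≈ 1683.1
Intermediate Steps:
t = -1019/251 (t = -2038/502 = -2038*1/502 = -1019/251 ≈ -4.0598)
1679 - t = 1679 - 1*(-1019/251) = 1679 + 1019/251 = 422448/251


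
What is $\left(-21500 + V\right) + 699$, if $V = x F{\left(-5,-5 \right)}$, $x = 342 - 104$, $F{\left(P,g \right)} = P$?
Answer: $-21991$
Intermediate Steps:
$x = 238$ ($x = 342 - 104 = 238$)
$V = -1190$ ($V = 238 \left(-5\right) = -1190$)
$\left(-21500 + V\right) + 699 = \left(-21500 - 1190\right) + 699 = -22690 + 699 = -21991$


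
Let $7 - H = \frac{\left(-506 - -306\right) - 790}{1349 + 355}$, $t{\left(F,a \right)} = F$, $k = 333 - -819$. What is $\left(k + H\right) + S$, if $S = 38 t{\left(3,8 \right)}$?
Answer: $\frac{361697}{284} \approx 1273.6$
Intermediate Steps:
$k = 1152$ ($k = 333 + 819 = 1152$)
$S = 114$ ($S = 38 \cdot 3 = 114$)
$H = \frac{2153}{284}$ ($H = 7 - \frac{\left(-506 - -306\right) - 790}{1349 + 355} = 7 - \frac{\left(-506 + 306\right) - 790}{1704} = 7 - \left(-200 - 790\right) \frac{1}{1704} = 7 - \left(-990\right) \frac{1}{1704} = 7 - - \frac{165}{284} = 7 + \frac{165}{284} = \frac{2153}{284} \approx 7.581$)
$\left(k + H\right) + S = \left(1152 + \frac{2153}{284}\right) + 114 = \frac{329321}{284} + 114 = \frac{361697}{284}$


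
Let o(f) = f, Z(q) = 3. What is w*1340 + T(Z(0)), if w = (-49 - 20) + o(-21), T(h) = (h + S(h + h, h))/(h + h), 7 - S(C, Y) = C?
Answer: -361798/3 ≈ -1.2060e+5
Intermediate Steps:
S(C, Y) = 7 - C
T(h) = (7 - h)/(2*h) (T(h) = (h + (7 - (h + h)))/(h + h) = (h + (7 - 2*h))/((2*h)) = (h + (7 - 2*h))*(1/(2*h)) = (7 - h)*(1/(2*h)) = (7 - h)/(2*h))
w = -90 (w = (-49 - 20) - 21 = -69 - 21 = -90)
w*1340 + T(Z(0)) = -90*1340 + (½)*(7 - 1*3)/3 = -120600 + (½)*(⅓)*(7 - 3) = -120600 + (½)*(⅓)*4 = -120600 + ⅔ = -361798/3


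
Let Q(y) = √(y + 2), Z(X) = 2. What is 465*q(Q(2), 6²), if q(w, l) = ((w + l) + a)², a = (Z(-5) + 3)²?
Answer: 1845585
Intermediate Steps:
Q(y) = √(2 + y)
a = 25 (a = (2 + 3)² = 5² = 25)
q(w, l) = (25 + l + w)² (q(w, l) = ((w + l) + 25)² = ((l + w) + 25)² = (25 + l + w)²)
465*q(Q(2), 6²) = 465*(25 + 6² + √(2 + 2))² = 465*(25 + 36 + √4)² = 465*(25 + 36 + 2)² = 465*63² = 465*3969 = 1845585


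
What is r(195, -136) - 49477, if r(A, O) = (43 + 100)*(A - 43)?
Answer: -27741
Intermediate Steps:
r(A, O) = -6149 + 143*A (r(A, O) = 143*(-43 + A) = -6149 + 143*A)
r(195, -136) - 49477 = (-6149 + 143*195) - 49477 = (-6149 + 27885) - 49477 = 21736 - 49477 = -27741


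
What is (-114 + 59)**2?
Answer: 3025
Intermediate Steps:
(-114 + 59)**2 = (-55)**2 = 3025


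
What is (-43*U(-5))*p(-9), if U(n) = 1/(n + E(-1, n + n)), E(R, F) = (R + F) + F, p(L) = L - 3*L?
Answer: 387/13 ≈ 29.769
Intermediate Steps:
p(L) = -2*L
E(R, F) = R + 2*F (E(R, F) = (F + R) + F = R + 2*F)
U(n) = 1/(-1 + 5*n) (U(n) = 1/(n + (-1 + 2*(n + n))) = 1/(n + (-1 + 2*(2*n))) = 1/(n + (-1 + 4*n)) = 1/(-1 + 5*n))
(-43*U(-5))*p(-9) = (-43/(-1 + 5*(-5)))*(-2*(-9)) = -43/(-1 - 25)*18 = -43/(-26)*18 = -43*(-1/26)*18 = (43/26)*18 = 387/13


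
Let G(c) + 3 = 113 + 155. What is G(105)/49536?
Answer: 265/49536 ≈ 0.0053496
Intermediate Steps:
G(c) = 265 (G(c) = -3 + (113 + 155) = -3 + 268 = 265)
G(105)/49536 = 265/49536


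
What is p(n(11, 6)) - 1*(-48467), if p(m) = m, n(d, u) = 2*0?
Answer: 48467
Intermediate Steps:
n(d, u) = 0
p(n(11, 6)) - 1*(-48467) = 0 - 1*(-48467) = 0 + 48467 = 48467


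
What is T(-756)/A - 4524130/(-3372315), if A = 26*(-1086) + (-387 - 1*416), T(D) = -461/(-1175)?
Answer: 30873098674007/23013233991975 ≈ 1.3415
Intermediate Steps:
T(D) = 461/1175 (T(D) = -461*(-1/1175) = 461/1175)
A = -29039 (A = -28236 + (-387 - 416) = -28236 - 803 = -29039)
T(-756)/A - 4524130/(-3372315) = (461/1175)/(-29039) - 4524130/(-3372315) = (461/1175)*(-1/29039) - 4524130*(-1/3372315) = -461/34120825 + 904826/674463 = 30873098674007/23013233991975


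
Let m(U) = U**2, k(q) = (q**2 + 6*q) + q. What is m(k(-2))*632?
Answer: 63200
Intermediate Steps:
k(q) = q**2 + 7*q
m(k(-2))*632 = (-2*(7 - 2))**2*632 = (-2*5)**2*632 = (-10)**2*632 = 100*632 = 63200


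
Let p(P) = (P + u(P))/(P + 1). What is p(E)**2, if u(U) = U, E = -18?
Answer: 1296/289 ≈ 4.4844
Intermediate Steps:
p(P) = 2*P/(1 + P) (p(P) = (P + P)/(P + 1) = (2*P)/(1 + P) = 2*P/(1 + P))
p(E)**2 = (2*(-18)/(1 - 18))**2 = (2*(-18)/(-17))**2 = (2*(-18)*(-1/17))**2 = (36/17)**2 = 1296/289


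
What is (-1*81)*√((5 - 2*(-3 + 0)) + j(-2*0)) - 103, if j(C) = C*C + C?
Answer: -103 - 81*√11 ≈ -371.65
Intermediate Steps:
j(C) = C + C² (j(C) = C² + C = C + C²)
(-1*81)*√((5 - 2*(-3 + 0)) + j(-2*0)) - 103 = (-1*81)*√((5 - 2*(-3 + 0)) + (-2*0)*(1 - 2*0)) - 103 = -81*√((5 - 2*(-3)) + 0*(1 + 0)) - 103 = -81*√((5 + 6) + 0*1) - 103 = -81*√(11 + 0) - 103 = -81*√11 - 103 = -103 - 81*√11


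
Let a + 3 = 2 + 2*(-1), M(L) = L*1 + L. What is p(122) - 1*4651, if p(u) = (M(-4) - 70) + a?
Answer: -4732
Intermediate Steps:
M(L) = 2*L (M(L) = L + L = 2*L)
a = -3 (a = -3 + (2 + 2*(-1)) = -3 + (2 - 2) = -3 + 0 = -3)
p(u) = -81 (p(u) = (2*(-4) - 70) - 3 = (-8 - 70) - 3 = -78 - 3 = -81)
p(122) - 1*4651 = -81 - 1*4651 = -81 - 4651 = -4732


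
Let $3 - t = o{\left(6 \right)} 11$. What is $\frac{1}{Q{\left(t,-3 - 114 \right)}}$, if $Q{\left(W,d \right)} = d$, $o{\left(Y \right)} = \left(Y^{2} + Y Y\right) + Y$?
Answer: $- \frac{1}{117} \approx -0.008547$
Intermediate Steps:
$o{\left(Y \right)} = Y + 2 Y^{2}$ ($o{\left(Y \right)} = \left(Y^{2} + Y^{2}\right) + Y = 2 Y^{2} + Y = Y + 2 Y^{2}$)
$t = -855$ ($t = 3 - 6 \left(1 + 2 \cdot 6\right) 11 = 3 - 6 \left(1 + 12\right) 11 = 3 - 6 \cdot 13 \cdot 11 = 3 - 78 \cdot 11 = 3 - 858 = -855$)
$\frac{1}{Q{\left(t,-3 - 114 \right)}} = \frac{1}{-3 - 114} = \frac{1}{-117} = - \frac{1}{117}$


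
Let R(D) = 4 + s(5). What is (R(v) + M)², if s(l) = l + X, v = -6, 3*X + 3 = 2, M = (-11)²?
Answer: 151321/9 ≈ 16813.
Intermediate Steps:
M = 121
X = -⅓ (X = -1 + (⅓)*2 = -1 + ⅔ = -⅓ ≈ -0.33333)
s(l) = -⅓ + l (s(l) = l - ⅓ = -⅓ + l)
R(D) = 26/3 (R(D) = 4 + (-⅓ + 5) = 4 + 14/3 = 26/3)
(R(v) + M)² = (26/3 + 121)² = (389/3)² = 151321/9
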